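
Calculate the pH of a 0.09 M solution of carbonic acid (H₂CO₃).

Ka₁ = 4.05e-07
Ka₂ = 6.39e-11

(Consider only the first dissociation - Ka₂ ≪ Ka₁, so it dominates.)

First dissociation dominates. From Ka₁ = [H⁺][HA⁻]/[H₂A], x² + Ka₁·x − Ka₁·C = 0 with C = 0.09 M and Ka₁ = 4.05e-07. Solving: [H⁺] = (−Ka₁ + √(Ka₁² + 4·Ka₁·C)) / 2 = 1.9072e-04 M. pH = -log(1.9072e-04) = 3.72.

pH = 3.72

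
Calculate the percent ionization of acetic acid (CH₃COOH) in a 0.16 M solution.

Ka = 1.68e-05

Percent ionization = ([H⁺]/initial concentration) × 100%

Using Ka equilibrium: x² + Ka×x - Ka×C = 0. Solving: [H⁺] = 1.6311e-03. Percent = (1.6311e-03/0.16) × 100

Percent ionization = 1.02%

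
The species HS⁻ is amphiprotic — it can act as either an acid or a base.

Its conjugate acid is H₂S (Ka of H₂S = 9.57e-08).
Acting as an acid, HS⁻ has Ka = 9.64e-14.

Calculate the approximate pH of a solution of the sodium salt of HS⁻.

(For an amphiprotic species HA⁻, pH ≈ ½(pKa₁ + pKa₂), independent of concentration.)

pKa₁ = -log(9.57e-08) = 7.02; pKa₂ = -log(9.64e-14) = 13.02. For an amphiprotic species, pH ≈ ½(pKa₁ + pKa₂) = ½(7.02 + 13.02) = 10.02.

pH = 10.02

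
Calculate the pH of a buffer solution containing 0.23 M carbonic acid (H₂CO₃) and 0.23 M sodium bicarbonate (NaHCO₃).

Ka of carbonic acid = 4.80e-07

pKa = -log(4.80e-07) = 6.32. pH = pKa + log([A⁻]/[HA]) = 6.32 + log(0.23/0.23)

pH = 6.32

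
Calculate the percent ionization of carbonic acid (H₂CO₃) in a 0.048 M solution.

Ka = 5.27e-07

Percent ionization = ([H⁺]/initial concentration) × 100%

Using Ka equilibrium: x² + Ka×x - Ka×C = 0. Solving: [H⁺] = 1.5878e-04. Percent = (1.5878e-04/0.048) × 100

Percent ionization = 0.331%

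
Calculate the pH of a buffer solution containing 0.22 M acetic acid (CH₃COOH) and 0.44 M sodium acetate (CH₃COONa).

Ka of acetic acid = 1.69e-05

pKa = -log(1.69e-05) = 4.77. pH = pKa + log([A⁻]/[HA]) = 4.77 + log(0.44/0.22)

pH = 5.07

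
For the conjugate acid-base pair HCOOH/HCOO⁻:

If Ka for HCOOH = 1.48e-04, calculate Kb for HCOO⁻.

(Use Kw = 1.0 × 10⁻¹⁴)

For a conjugate pair Ka × Kb = Kw, so Kb = Kw/Ka = 1.0 × 10⁻¹⁴ / 1.48e-04 = 6.76e-11.

K_b = 6.76e-11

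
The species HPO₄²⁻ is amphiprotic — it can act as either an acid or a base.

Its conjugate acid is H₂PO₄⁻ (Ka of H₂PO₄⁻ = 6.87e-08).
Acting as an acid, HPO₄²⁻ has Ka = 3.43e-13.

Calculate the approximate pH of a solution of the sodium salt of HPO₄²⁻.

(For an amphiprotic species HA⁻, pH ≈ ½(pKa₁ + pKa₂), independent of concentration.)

pKa₁ = -log(6.87e-08) = 7.16; pKa₂ = -log(3.43e-13) = 12.46. For an amphiprotic species, pH ≈ ½(pKa₁ + pKa₂) = ½(7.16 + 12.46) = 9.81.

pH = 9.81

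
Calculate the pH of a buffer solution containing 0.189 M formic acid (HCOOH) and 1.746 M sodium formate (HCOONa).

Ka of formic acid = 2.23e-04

pKa = -log(2.23e-04) = 3.65. pH = pKa + log([A⁻]/[HA]) = 3.65 + log(1.746/0.189)

pH = 4.62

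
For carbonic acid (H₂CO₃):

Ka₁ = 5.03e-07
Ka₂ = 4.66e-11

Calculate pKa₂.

pKa₂ = -log(Ka₂) = -log(4.66e-11) = 10.33.

pK_{a2} = 10.33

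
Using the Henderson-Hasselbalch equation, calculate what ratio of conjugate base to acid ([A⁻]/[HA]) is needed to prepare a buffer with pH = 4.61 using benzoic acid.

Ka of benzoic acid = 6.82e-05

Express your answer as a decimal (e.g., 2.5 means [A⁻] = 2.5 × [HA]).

pKa = -log(6.82e-05) = 4.1662. pH = pKa + log([A⁻]/[HA]), so log([A⁻]/[HA]) = pH − pKa = 4.61 − 4.1662 = 0.4438. [A⁻]/[HA] = 10^(0.4438) = 2.78

[A⁻]/[HA] = 2.78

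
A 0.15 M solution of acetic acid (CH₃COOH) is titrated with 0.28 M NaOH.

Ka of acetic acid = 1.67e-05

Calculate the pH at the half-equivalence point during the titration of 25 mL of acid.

At half-equivalence [HA] = [A⁻], so Henderson-Hasselbalch gives pH = pKa = -log(1.67e-05) = 4.78.

pH = pKa = 4.78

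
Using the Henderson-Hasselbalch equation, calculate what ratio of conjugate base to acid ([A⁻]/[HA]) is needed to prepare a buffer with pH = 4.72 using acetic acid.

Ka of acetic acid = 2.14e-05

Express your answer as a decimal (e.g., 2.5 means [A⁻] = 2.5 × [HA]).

pKa = -log(2.14e-05) = 4.6696. pH = pKa + log([A⁻]/[HA]), so log([A⁻]/[HA]) = pH − pKa = 4.72 − 4.6696 = 0.0504. [A⁻]/[HA] = 10^(0.0504) = 1.12

[A⁻]/[HA] = 1.12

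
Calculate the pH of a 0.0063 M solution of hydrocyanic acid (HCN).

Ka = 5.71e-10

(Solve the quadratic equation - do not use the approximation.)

x² + Ka×x - Ka×C = 0. Using quadratic formula: [H⁺] = 1.8964e-06

pH = 5.72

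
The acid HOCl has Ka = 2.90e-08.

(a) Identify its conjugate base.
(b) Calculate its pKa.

(a) The conjugate base is formed by removing one H⁺ from HOCl, giving OCl⁻. (b) pKa = -log(Ka) = -log(2.90e-08) = 7.54.

Conjugate base: OCl⁻; pK_a = 7.54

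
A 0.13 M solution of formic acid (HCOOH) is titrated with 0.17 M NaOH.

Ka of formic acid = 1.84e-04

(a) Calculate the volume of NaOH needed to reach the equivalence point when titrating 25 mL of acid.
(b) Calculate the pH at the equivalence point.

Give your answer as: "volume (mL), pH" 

moles acid = 0.13 × 25/1000 = 0.00325 mol; V_base = moles/0.17 × 1000 = 19.1 mL. At equivalence only the conjugate base is present: [A⁻] = 0.00325/0.044 = 7.3667e-02 M. Kb = Kw/Ka = 5.43e-11; [OH⁻] = √(Kb × [A⁻]) = 2.0009e-06; pOH = 5.70; pH = 14 - pOH = 8.30.

V = 19.1 mL, pH = 8.30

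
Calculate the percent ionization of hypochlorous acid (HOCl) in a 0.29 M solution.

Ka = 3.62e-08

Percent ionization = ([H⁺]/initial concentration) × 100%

Using Ka equilibrium: x² + Ka×x - Ka×C = 0. Solving: [H⁺] = 1.0244e-04. Percent = (1.0244e-04/0.29) × 100

Percent ionization = 0.0353%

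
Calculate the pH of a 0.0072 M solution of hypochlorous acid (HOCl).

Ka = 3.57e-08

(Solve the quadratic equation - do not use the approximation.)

x² + Ka×x - Ka×C = 0. Using quadratic formula: [H⁺] = 1.6015e-05

pH = 4.80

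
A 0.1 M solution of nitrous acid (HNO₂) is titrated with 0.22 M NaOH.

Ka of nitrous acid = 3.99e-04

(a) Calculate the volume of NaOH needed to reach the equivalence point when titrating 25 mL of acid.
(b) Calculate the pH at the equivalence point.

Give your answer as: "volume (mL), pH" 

moles acid = 0.1 × 25/1000 = 0.0025 mol; V_base = moles/0.22 × 1000 = 11.4 mL. At equivalence only the conjugate base is present: [A⁻] = 0.0025/0.036 = 6.8750e-02 M. Kb = Kw/Ka = 2.51e-11; [OH⁻] = √(Kb × [A⁻]) = 1.3127e-06; pOH = 5.88; pH = 14 - pOH = 8.12.

V = 11.4 mL, pH = 8.12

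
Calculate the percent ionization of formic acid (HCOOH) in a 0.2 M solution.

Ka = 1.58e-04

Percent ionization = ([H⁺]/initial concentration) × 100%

Using Ka equilibrium: x² + Ka×x - Ka×C = 0. Solving: [H⁺] = 5.5429e-03. Percent = (5.5429e-03/0.2) × 100

Percent ionization = 2.77%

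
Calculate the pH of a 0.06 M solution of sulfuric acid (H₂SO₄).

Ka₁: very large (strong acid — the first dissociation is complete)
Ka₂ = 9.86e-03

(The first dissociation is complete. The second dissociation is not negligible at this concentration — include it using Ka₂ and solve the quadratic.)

First dissociation is complete: [H⁺]₀ = [HSO₄⁻]₀ = C = 0.06 M. Second dissociation HSO₄⁻ ⇌ H⁺ + SO₄²⁻: let x = [SO₄²⁻]. Ka₂ = (C + x)·x / (C − x) = 9.86e-03 → x² + (C + Ka₂)·x − Ka₂·C = 0 → x² + 0.06986·x − 5.916e-04 = 0. x = (−0.06986 + √(0.06986² + 4 × 5.916e-04)) / 2 = 7.6341e-03 M. [H⁺] = C + x = 0.06 + 7.6341e-03 = 6.7634e-02 M. pH = -log(6.7634e-02) = 1.17.

pH = 1.17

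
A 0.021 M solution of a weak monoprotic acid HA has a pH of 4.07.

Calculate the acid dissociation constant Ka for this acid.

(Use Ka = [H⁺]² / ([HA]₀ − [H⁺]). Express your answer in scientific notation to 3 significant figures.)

[H⁺] = 10^(−pH) = 10^(−4.07) = 8.511e-05 M. For HA ⇌ H⁺ + A⁻, Ka = [H⁺][A⁻]/[HA] = [H⁺]² / ([HA]₀ − [H⁺]) = (8.511e-05)² / (0.021 − 8.511e-05) = 3.46e-07.

K_a = 3.46e-07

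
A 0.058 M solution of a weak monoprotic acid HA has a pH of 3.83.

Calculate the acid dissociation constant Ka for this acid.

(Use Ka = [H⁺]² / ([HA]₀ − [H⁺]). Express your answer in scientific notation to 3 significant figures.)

[H⁺] = 10^(−pH) = 10^(−3.83) = 1.479e-04 M. For HA ⇌ H⁺ + A⁻, Ka = [H⁺][A⁻]/[HA] = [H⁺]² / ([HA]₀ − [H⁺]) = (1.479e-04)² / (0.058 − 1.479e-04) = 3.78e-07.

K_a = 3.78e-07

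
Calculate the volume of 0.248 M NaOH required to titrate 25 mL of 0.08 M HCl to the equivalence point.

At equivalence: moles acid = moles base. moles HCl = 0.08 × 25/1000 = 0.002 mol. V_base = moles / 0.248 × 1000 = 8.1 mL.

V_{base} = 8.1 mL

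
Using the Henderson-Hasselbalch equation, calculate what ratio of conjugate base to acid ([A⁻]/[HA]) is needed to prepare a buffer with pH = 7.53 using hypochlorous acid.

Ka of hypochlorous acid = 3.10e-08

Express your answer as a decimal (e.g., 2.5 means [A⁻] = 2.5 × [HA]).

pKa = -log(3.10e-08) = 7.5086. pH = pKa + log([A⁻]/[HA]), so log([A⁻]/[HA]) = pH − pKa = 7.53 − 7.5086 = 0.0214. [A⁻]/[HA] = 10^(0.0214) = 1.05

[A⁻]/[HA] = 1.05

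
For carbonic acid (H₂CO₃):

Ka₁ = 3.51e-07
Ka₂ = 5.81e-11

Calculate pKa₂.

pKa₂ = -log(Ka₂) = -log(5.81e-11) = 10.24.

pK_{a2} = 10.24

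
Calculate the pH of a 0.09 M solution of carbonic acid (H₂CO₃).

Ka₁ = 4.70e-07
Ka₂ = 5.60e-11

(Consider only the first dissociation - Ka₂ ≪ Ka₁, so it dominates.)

First dissociation dominates. From Ka₁ = [H⁺][HA⁻]/[H₂A], x² + Ka₁·x − Ka₁·C = 0 with C = 0.09 M and Ka₁ = 4.70e-07. Solving: [H⁺] = (−Ka₁ + √(Ka₁² + 4·Ka₁·C)) / 2 = 2.0543e-04 M. pH = -log(2.0543e-04) = 3.69.

pH = 3.69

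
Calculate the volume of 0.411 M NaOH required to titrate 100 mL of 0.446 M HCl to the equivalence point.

At equivalence: moles acid = moles base. moles HCl = 0.446 × 100/1000 = 0.0446 mol. V_base = moles / 0.411 × 1000 = 108.5 mL.

V_{base} = 108.5 mL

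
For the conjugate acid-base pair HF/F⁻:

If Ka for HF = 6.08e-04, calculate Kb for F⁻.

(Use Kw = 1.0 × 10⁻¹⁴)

For a conjugate pair Ka × Kb = Kw, so Kb = Kw/Ka = 1.0 × 10⁻¹⁴ / 6.08e-04 = 1.64e-11.

K_b = 1.64e-11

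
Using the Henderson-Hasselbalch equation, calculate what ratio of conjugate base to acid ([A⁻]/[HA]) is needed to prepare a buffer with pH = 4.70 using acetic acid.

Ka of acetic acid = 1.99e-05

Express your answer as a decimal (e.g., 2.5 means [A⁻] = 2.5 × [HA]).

pKa = -log(1.99e-05) = 4.7011. pH = pKa + log([A⁻]/[HA]), so log([A⁻]/[HA]) = pH − pKa = 4.70 − 4.7011 = -0.0011. [A⁻]/[HA] = 10^(-0.0011) = 0.997

[A⁻]/[HA] = 0.997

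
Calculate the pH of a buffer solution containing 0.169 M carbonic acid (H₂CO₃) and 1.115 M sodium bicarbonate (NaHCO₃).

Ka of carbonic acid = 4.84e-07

pKa = -log(4.84e-07) = 6.32. pH = pKa + log([A⁻]/[HA]) = 6.32 + log(1.115/0.169)

pH = 7.13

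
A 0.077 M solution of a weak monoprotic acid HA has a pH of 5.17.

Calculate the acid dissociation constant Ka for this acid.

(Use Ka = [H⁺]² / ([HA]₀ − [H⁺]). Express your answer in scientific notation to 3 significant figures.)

[H⁺] = 10^(−pH) = 10^(−5.17) = 6.761e-06 M. For HA ⇌ H⁺ + A⁻, Ka = [H⁺][A⁻]/[HA] = [H⁺]² / ([HA]₀ − [H⁺]) = (6.761e-06)² / (0.077 − 6.761e-06) = 5.94e-10.

K_a = 5.94e-10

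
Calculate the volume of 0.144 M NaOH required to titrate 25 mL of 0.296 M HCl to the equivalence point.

At equivalence: moles acid = moles base. moles HCl = 0.296 × 25/1000 = 0.0074 mol. V_base = moles / 0.144 × 1000 = 51.4 mL.

V_{base} = 51.4 mL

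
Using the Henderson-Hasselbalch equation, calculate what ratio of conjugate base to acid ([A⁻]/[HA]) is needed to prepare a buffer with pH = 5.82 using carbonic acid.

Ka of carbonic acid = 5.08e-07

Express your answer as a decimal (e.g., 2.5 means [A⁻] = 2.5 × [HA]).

pKa = -log(5.08e-07) = 6.2941. pH = pKa + log([A⁻]/[HA]), so log([A⁻]/[HA]) = pH − pKa = 5.82 − 6.2941 = -0.4741. [A⁻]/[HA] = 10^(-0.4741) = 0.336

[A⁻]/[HA] = 0.336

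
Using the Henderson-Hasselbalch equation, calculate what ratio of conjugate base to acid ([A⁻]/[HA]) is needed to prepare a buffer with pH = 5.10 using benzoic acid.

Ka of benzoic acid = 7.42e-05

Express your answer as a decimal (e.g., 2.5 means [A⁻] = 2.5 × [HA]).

pKa = -log(7.42e-05) = 4.1296. pH = pKa + log([A⁻]/[HA]), so log([A⁻]/[HA]) = pH − pKa = 5.10 − 4.1296 = 0.9704. [A⁻]/[HA] = 10^(0.9704) = 9.34

[A⁻]/[HA] = 9.34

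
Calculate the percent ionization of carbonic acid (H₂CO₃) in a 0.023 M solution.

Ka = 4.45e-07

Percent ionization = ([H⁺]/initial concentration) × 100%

Using Ka equilibrium: x² + Ka×x - Ka×C = 0. Solving: [H⁺] = 1.0095e-04. Percent = (1.0095e-04/0.023) × 100

Percent ionization = 0.439%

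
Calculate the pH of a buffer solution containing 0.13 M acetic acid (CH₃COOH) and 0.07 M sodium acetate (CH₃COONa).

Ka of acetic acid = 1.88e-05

pKa = -log(1.88e-05) = 4.73. pH = pKa + log([A⁻]/[HA]) = 4.73 + log(0.07/0.13)

pH = 4.46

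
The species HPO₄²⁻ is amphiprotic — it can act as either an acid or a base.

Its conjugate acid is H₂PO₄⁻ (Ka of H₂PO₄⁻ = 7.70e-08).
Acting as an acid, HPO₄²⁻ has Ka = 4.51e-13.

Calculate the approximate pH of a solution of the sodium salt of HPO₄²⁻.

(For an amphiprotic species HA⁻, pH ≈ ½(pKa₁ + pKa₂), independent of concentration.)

pKa₁ = -log(7.70e-08) = 7.11; pKa₂ = -log(4.51e-13) = 12.35. For an amphiprotic species, pH ≈ ½(pKa₁ + pKa₂) = ½(7.11 + 12.35) = 9.73.

pH = 9.73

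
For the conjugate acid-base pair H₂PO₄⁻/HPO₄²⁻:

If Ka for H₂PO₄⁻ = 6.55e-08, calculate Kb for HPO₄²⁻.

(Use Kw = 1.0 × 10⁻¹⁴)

For a conjugate pair Ka × Kb = Kw, so Kb = Kw/Ka = 1.0 × 10⁻¹⁴ / 6.55e-08 = 1.53e-07.

K_b = 1.53e-07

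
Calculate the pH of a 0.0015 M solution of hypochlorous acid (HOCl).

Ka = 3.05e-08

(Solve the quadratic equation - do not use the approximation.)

x² + Ka×x - Ka×C = 0. Using quadratic formula: [H⁺] = 6.7486e-06

pH = 5.17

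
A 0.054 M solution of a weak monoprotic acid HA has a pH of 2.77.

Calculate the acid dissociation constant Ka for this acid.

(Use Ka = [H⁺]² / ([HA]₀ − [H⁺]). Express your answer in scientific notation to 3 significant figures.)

[H⁺] = 10^(−pH) = 10^(−2.77) = 1.698e-03 M. For HA ⇌ H⁺ + A⁻, Ka = [H⁺][A⁻]/[HA] = [H⁺]² / ([HA]₀ − [H⁺]) = (1.698e-03)² / (0.054 − 1.698e-03) = 5.51e-05.

K_a = 5.51e-05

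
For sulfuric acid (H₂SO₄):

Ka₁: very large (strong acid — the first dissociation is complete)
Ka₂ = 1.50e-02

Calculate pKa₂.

pKa₂ = -log(Ka₂) = -log(1.50e-02) = 1.82.

pK_{a2} = 1.82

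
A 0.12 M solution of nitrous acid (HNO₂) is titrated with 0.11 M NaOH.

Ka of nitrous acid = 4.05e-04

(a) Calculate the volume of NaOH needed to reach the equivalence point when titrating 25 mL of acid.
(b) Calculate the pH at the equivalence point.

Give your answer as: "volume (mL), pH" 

moles acid = 0.12 × 25/1000 = 0.003 mol; V_base = moles/0.11 × 1000 = 27.3 mL. At equivalence only the conjugate base is present: [A⁻] = 0.003/0.052 = 5.7391e-02 M. Kb = Kw/Ka = 2.47e-11; [OH⁻] = √(Kb × [A⁻]) = 1.1904e-06; pOH = 5.92; pH = 14 - pOH = 8.08.

V = 27.3 mL, pH = 8.08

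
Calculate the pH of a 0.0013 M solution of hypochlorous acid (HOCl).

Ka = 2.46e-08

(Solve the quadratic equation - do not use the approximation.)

x² + Ka×x - Ka×C = 0. Using quadratic formula: [H⁺] = 5.6428e-06

pH = 5.25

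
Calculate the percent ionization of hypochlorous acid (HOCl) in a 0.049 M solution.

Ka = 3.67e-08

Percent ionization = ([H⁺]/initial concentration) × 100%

Using Ka equilibrium: x² + Ka×x - Ka×C = 0. Solving: [H⁺] = 4.2388e-05. Percent = (4.2388e-05/0.049) × 100

Percent ionization = 0.0865%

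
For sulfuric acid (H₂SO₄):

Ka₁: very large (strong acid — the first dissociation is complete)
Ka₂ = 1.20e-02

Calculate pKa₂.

pKa₂ = -log(Ka₂) = -log(1.20e-02) = 1.92.

pK_{a2} = 1.92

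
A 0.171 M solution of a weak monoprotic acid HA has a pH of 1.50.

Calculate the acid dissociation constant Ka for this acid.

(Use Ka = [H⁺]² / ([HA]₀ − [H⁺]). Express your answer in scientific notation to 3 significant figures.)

[H⁺] = 10^(−pH) = 10^(−1.50) = 3.162e-02 M. For HA ⇌ H⁺ + A⁻, Ka = [H⁺][A⁻]/[HA] = [H⁺]² / ([HA]₀ − [H⁺]) = (3.162e-02)² / (0.171 − 3.162e-02) = 7.17e-03.

K_a = 7.17e-03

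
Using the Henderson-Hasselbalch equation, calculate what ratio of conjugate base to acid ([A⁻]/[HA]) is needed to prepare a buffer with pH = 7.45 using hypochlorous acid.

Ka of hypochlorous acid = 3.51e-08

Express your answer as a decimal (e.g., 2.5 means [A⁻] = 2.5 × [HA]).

pKa = -log(3.51e-08) = 7.4547. pH = pKa + log([A⁻]/[HA]), so log([A⁻]/[HA]) = pH − pKa = 7.45 − 7.4547 = -0.0047. [A⁻]/[HA] = 10^(-0.0047) = 0.989

[A⁻]/[HA] = 0.989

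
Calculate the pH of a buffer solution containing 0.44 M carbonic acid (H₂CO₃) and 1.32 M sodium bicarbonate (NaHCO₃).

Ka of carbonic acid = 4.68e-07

pKa = -log(4.68e-07) = 6.33. pH = pKa + log([A⁻]/[HA]) = 6.33 + log(1.32/0.44)

pH = 6.81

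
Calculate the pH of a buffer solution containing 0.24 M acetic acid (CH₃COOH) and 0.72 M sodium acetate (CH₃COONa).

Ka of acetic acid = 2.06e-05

pKa = -log(2.06e-05) = 4.69. pH = pKa + log([A⁻]/[HA]) = 4.69 + log(0.72/0.24)

pH = 5.16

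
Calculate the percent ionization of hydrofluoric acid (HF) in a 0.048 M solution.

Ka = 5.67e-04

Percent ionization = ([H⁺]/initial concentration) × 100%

Using Ka equilibrium: x² + Ka×x - Ka×C = 0. Solving: [H⁺] = 4.9411e-03. Percent = (4.9411e-03/0.048) × 100

Percent ionization = 10.3%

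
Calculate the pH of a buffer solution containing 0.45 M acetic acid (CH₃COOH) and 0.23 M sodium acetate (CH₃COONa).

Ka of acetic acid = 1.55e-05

pKa = -log(1.55e-05) = 4.81. pH = pKa + log([A⁻]/[HA]) = 4.81 + log(0.23/0.45)

pH = 4.52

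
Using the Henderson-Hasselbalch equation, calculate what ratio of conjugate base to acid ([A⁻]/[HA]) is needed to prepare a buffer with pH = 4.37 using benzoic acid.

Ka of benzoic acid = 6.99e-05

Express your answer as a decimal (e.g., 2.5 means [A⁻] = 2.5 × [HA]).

pKa = -log(6.99e-05) = 4.1555. pH = pKa + log([A⁻]/[HA]), so log([A⁻]/[HA]) = pH − pKa = 4.37 − 4.1555 = 0.2145. [A⁻]/[HA] = 10^(0.2145) = 1.64

[A⁻]/[HA] = 1.64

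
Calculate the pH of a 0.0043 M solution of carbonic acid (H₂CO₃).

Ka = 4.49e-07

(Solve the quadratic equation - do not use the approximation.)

x² + Ka×x - Ka×C = 0. Using quadratic formula: [H⁺] = 4.3716e-05

pH = 4.36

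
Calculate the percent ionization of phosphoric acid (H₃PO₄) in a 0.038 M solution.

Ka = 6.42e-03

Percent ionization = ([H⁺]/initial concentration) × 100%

Using Ka equilibrium: x² + Ka×x - Ka×C = 0. Solving: [H⁺] = 1.2736e-02. Percent = (1.2736e-02/0.038) × 100

Percent ionization = 33.5%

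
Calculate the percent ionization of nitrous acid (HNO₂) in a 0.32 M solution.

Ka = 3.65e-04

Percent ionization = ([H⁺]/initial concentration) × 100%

Using Ka equilibrium: x² + Ka×x - Ka×C = 0. Solving: [H⁺] = 1.0626e-02. Percent = (1.0626e-02/0.32) × 100

Percent ionization = 3.32%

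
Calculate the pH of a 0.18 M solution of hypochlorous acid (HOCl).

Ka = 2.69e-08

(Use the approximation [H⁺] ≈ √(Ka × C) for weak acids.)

[H⁺] = √(Ka × C) = √(2.69e-08 × 0.18) = 6.9584e-05. pH = -log(6.9584e-05)

pH = 4.16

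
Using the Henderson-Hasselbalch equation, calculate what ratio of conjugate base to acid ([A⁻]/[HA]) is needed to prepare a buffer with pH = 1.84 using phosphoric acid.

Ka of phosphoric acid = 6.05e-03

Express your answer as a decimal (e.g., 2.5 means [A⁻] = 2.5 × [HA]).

pKa = -log(6.05e-03) = 2.2182. pH = pKa + log([A⁻]/[HA]), so log([A⁻]/[HA]) = pH − pKa = 1.84 − 2.2182 = -0.3782. [A⁻]/[HA] = 10^(-0.3782) = 0.419

[A⁻]/[HA] = 0.419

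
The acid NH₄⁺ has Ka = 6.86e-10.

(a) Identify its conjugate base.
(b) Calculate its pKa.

(a) The conjugate base is formed by removing one H⁺ from NH₄⁺, giving NH₃. (b) pKa = -log(Ka) = -log(6.86e-10) = 9.16.

Conjugate base: NH₃; pK_a = 9.16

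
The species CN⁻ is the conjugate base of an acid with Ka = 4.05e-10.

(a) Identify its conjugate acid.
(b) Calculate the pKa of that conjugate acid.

(a) The conjugate acid is formed by adding one H⁺ to CN⁻, giving HCN. (b) pKa = -log(Ka) = -log(4.05e-10) = 9.39.

Conjugate acid: HCN; pK_a = 9.39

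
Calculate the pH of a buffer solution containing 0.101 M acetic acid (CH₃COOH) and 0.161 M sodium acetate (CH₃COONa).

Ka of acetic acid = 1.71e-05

pKa = -log(1.71e-05) = 4.77. pH = pKa + log([A⁻]/[HA]) = 4.77 + log(0.161/0.101)

pH = 4.97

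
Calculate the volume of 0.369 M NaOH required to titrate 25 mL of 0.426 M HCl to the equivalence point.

At equivalence: moles acid = moles base. moles HCl = 0.426 × 25/1000 = 0.01065 mol. V_base = moles / 0.369 × 1000 = 28.9 mL.

V_{base} = 28.9 mL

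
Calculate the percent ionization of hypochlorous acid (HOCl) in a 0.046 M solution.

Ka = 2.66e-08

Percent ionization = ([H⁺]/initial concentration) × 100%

Using Ka equilibrium: x² + Ka×x - Ka×C = 0. Solving: [H⁺] = 3.4967e-05. Percent = (3.4967e-05/0.046) × 100

Percent ionization = 0.076%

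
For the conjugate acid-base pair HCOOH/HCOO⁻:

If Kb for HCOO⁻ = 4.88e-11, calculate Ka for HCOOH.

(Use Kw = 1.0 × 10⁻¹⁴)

For a conjugate pair Ka × Kb = Kw, so Ka = Kw/Kb = 1.0 × 10⁻¹⁴ / 4.88e-11 = 2.05e-04.

K_a = 2.05e-04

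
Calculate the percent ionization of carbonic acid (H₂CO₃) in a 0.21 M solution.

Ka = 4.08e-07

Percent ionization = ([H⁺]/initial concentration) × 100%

Using Ka equilibrium: x² + Ka×x - Ka×C = 0. Solving: [H⁺] = 2.9251e-04. Percent = (2.9251e-04/0.21) × 100

Percent ionization = 0.139%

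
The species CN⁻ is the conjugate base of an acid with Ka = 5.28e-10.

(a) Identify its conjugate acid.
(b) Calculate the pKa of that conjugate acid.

(a) The conjugate acid is formed by adding one H⁺ to CN⁻, giving HCN. (b) pKa = -log(Ka) = -log(5.28e-10) = 9.28.

Conjugate acid: HCN; pK_a = 9.28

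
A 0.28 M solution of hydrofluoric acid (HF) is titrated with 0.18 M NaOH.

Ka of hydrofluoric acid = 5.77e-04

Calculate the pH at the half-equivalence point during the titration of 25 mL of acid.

At half-equivalence [HA] = [A⁻], so Henderson-Hasselbalch gives pH = pKa = -log(5.77e-04) = 3.24.

pH = pKa = 3.24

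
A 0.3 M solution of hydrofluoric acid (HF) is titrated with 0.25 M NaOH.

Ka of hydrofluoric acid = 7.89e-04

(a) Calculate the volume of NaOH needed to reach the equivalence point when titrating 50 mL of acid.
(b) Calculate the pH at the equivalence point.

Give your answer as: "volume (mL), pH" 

moles acid = 0.3 × 50/1000 = 0.015 mol; V_base = moles/0.25 × 1000 = 60.0 mL. At equivalence only the conjugate base is present: [A⁻] = 0.015/0.110 = 1.3636e-01 M. Kb = Kw/Ka = 1.27e-11; [OH⁻] = √(Kb × [A⁻]) = 1.3147e-06; pOH = 5.88; pH = 14 - pOH = 8.12.

V = 60.0 mL, pH = 8.12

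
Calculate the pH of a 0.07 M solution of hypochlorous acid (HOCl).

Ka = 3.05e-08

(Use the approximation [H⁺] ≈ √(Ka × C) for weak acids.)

[H⁺] = √(Ka × C) = √(3.05e-08 × 0.07) = 4.6206e-05. pH = -log(4.6206e-05)

pH = 4.34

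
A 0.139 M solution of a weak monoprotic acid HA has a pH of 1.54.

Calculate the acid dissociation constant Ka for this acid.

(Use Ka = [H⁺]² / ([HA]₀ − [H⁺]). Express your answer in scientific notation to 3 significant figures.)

[H⁺] = 10^(−pH) = 10^(−1.54) = 2.884e-02 M. For HA ⇌ H⁺ + A⁻, Ka = [H⁺][A⁻]/[HA] = [H⁺]² / ([HA]₀ − [H⁺]) = (2.884e-02)² / (0.139 − 2.884e-02) = 7.55e-03.

K_a = 7.55e-03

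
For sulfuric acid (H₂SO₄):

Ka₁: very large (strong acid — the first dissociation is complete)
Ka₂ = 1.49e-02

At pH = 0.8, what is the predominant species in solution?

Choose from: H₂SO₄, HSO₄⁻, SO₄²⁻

The first dissociation is complete, so H₂SO₄ itself is never the predominant species in water; pKa₂ = -log(1.49e-02) = 1.83. For a polyprotic acid the predominant species crosses at each pKa: below pKa_n the protonated form dominates, above it the deprotonated form does. At pH = 0.8, the predominant species is HSO₄⁻.

HSO₄⁻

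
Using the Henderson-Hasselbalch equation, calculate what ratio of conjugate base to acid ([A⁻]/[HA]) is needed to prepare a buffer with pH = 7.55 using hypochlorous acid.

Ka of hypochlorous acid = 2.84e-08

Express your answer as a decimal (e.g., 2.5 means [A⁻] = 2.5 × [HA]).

pKa = -log(2.84e-08) = 7.5467. pH = pKa + log([A⁻]/[HA]), so log([A⁻]/[HA]) = pH − pKa = 7.55 − 7.5467 = 0.0033. [A⁻]/[HA] = 10^(0.0033) = 1.01

[A⁻]/[HA] = 1.01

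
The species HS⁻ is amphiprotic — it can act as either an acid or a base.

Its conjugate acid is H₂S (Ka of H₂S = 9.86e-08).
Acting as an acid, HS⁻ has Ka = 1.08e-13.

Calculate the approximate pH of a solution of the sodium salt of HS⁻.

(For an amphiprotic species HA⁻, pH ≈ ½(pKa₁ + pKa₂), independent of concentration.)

pKa₁ = -log(9.86e-08) = 7.01; pKa₂ = -log(1.08e-13) = 12.97. For an amphiprotic species, pH ≈ ½(pKa₁ + pKa₂) = ½(7.01 + 12.97) = 9.99.

pH = 9.99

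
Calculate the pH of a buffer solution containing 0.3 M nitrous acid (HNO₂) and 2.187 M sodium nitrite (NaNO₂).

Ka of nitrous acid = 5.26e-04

pKa = -log(5.26e-04) = 3.28. pH = pKa + log([A⁻]/[HA]) = 3.28 + log(2.187/0.3)

pH = 4.14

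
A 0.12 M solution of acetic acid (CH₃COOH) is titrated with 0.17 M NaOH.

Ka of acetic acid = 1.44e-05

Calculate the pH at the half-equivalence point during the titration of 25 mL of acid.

At half-equivalence [HA] = [A⁻], so Henderson-Hasselbalch gives pH = pKa = -log(1.44e-05) = 4.84.

pH = pKa = 4.84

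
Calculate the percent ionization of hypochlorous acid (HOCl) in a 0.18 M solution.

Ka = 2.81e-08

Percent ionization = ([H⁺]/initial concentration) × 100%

Using Ka equilibrium: x² + Ka×x - Ka×C = 0. Solving: [H⁺] = 7.1106e-05. Percent = (7.1106e-05/0.18) × 100

Percent ionization = 0.0395%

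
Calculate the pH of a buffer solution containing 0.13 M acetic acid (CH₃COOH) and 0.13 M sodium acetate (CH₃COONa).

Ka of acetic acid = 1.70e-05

pKa = -log(1.70e-05) = 4.77. pH = pKa + log([A⁻]/[HA]) = 4.77 + log(0.13/0.13)

pH = 4.77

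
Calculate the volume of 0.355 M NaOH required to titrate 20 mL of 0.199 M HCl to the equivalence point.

At equivalence: moles acid = moles base. moles HCl = 0.199 × 20/1000 = 0.00398 mol. V_base = moles / 0.355 × 1000 = 11.2 mL.

V_{base} = 11.2 mL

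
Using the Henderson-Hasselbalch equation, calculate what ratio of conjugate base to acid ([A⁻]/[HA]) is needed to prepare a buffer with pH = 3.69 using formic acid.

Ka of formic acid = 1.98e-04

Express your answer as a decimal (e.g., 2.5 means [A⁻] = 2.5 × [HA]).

pKa = -log(1.98e-04) = 3.7033. pH = pKa + log([A⁻]/[HA]), so log([A⁻]/[HA]) = pH − pKa = 3.69 − 3.7033 = -0.0133. [A⁻]/[HA] = 10^(-0.0133) = 0.970

[A⁻]/[HA] = 0.970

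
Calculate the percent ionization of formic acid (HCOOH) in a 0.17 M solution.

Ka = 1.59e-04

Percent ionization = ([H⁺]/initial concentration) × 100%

Using Ka equilibrium: x² + Ka×x - Ka×C = 0. Solving: [H⁺] = 5.1201e-03. Percent = (5.1201e-03/0.17) × 100

Percent ionization = 3.01%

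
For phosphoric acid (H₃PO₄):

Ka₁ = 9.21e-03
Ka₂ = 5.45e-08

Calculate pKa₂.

pKa₂ = -log(Ka₂) = -log(5.45e-08) = 7.26.

pK_{a2} = 7.26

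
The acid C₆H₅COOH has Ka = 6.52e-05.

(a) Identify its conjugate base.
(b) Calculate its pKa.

(a) The conjugate base is formed by removing one H⁺ from C₆H₅COOH, giving C₆H₅COO⁻. (b) pKa = -log(Ka) = -log(6.52e-05) = 4.19.

Conjugate base: C₆H₅COO⁻; pK_a = 4.19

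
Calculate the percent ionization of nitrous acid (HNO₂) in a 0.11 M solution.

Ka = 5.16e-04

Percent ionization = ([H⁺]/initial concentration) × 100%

Using Ka equilibrium: x² + Ka×x - Ka×C = 0. Solving: [H⁺] = 7.2803e-03. Percent = (7.2803e-03/0.11) × 100

Percent ionization = 6.62%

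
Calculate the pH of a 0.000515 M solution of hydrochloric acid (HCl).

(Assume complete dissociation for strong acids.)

[H⁺] = 0.000515 M for strong acid. pH = -log[H⁺] = -log(0.000515)

pH = 3.29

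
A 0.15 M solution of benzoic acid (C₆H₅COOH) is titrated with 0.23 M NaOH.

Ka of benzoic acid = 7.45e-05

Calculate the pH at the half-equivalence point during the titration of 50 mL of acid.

At half-equivalence [HA] = [A⁻], so Henderson-Hasselbalch gives pH = pKa = -log(7.45e-05) = 4.13.

pH = pKa = 4.13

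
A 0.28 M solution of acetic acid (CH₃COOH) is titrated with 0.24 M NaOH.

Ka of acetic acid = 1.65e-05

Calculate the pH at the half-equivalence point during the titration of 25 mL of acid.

At half-equivalence [HA] = [A⁻], so Henderson-Hasselbalch gives pH = pKa = -log(1.65e-05) = 4.78.

pH = pKa = 4.78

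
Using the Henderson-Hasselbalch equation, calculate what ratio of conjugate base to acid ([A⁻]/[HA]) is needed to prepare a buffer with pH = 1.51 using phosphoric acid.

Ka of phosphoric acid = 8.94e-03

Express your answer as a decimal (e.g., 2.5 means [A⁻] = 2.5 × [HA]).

pKa = -log(8.94e-03) = 2.0487. pH = pKa + log([A⁻]/[HA]), so log([A⁻]/[HA]) = pH − pKa = 1.51 − 2.0487 = -0.5387. [A⁻]/[HA] = 10^(-0.5387) = 0.289

[A⁻]/[HA] = 0.289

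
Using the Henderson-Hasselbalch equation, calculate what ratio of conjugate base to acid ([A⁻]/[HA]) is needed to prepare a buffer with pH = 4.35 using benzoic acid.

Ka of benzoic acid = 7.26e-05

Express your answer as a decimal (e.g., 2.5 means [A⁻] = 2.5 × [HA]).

pKa = -log(7.26e-05) = 4.1391. pH = pKa + log([A⁻]/[HA]), so log([A⁻]/[HA]) = pH − pKa = 4.35 − 4.1391 = 0.2109. [A⁻]/[HA] = 10^(0.2109) = 1.63

[A⁻]/[HA] = 1.63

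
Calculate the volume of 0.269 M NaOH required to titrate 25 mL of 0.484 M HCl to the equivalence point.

At equivalence: moles acid = moles base. moles HCl = 0.484 × 25/1000 = 0.0121 mol. V_base = moles / 0.269 × 1000 = 45.0 mL.

V_{base} = 45.0 mL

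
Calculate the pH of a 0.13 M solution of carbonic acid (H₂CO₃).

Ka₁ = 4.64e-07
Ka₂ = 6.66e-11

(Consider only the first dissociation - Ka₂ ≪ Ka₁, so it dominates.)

First dissociation dominates. From Ka₁ = [H⁺][HA⁻]/[H₂A], x² + Ka₁·x − Ka₁·C = 0 with C = 0.13 M and Ka₁ = 4.64e-07. Solving: [H⁺] = (−Ka₁ + √(Ka₁² + 4·Ka₁·C)) / 2 = 2.4537e-04 M. pH = -log(2.4537e-04) = 3.61.

pH = 3.61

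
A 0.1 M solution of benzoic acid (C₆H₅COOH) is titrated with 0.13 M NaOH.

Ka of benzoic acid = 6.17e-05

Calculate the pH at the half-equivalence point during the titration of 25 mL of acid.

At half-equivalence [HA] = [A⁻], so Henderson-Hasselbalch gives pH = pKa = -log(6.17e-05) = 4.21.

pH = pKa = 4.21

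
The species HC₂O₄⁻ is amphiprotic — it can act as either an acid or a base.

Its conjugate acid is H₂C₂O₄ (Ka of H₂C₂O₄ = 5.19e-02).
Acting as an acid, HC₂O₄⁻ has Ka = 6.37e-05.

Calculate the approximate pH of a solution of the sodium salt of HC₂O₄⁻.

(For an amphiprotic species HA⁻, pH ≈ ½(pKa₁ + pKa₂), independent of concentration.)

pKa₁ = -log(5.19e-02) = 1.28; pKa₂ = -log(6.37e-05) = 4.20. For an amphiprotic species, pH ≈ ½(pKa₁ + pKa₂) = ½(1.28 + 4.20) = 2.74.

pH = 2.74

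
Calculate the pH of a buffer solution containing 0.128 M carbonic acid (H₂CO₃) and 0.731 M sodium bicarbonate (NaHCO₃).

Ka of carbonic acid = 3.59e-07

pKa = -log(3.59e-07) = 6.44. pH = pKa + log([A⁻]/[HA]) = 6.44 + log(0.731/0.128)

pH = 7.20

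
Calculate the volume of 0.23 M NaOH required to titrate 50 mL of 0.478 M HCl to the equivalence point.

At equivalence: moles acid = moles base. moles HCl = 0.478 × 50/1000 = 0.0239 mol. V_base = moles / 0.23 × 1000 = 103.9 mL.

V_{base} = 103.9 mL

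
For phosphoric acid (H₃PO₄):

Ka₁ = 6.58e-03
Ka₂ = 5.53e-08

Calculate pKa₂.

pKa₂ = -log(Ka₂) = -log(5.53e-08) = 7.26.

pK_{a2} = 7.26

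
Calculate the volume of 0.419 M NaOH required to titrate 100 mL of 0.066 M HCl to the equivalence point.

At equivalence: moles acid = moles base. moles HCl = 0.066 × 100/1000 = 0.0066 mol. V_base = moles / 0.419 × 1000 = 15.8 mL.

V_{base} = 15.8 mL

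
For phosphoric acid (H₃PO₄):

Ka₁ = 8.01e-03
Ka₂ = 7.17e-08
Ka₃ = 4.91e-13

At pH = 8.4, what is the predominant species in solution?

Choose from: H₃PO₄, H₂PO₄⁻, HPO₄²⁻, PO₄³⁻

pKa₁ = 2.10, pKa₂ = 7.14, pKa₃ = 12.31. For a polyprotic acid the predominant species crosses at each pKa: below pKa_n the protonated form dominates, above it the deprotonated form does. At pH = 8.4, the predominant species is HPO₄²⁻.

HPO₄²⁻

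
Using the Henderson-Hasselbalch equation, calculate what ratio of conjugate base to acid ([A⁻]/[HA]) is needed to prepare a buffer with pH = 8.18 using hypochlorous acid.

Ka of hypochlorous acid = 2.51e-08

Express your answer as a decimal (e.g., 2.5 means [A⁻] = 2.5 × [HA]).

pKa = -log(2.51e-08) = 7.6003. pH = pKa + log([A⁻]/[HA]), so log([A⁻]/[HA]) = pH − pKa = 8.18 − 7.6003 = 0.5797. [A⁻]/[HA] = 10^(0.5797) = 3.80

[A⁻]/[HA] = 3.80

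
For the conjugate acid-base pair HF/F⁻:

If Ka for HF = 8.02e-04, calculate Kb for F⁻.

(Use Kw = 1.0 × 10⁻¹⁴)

For a conjugate pair Ka × Kb = Kw, so Kb = Kw/Ka = 1.0 × 10⁻¹⁴ / 8.02e-04 = 1.25e-11.

K_b = 1.25e-11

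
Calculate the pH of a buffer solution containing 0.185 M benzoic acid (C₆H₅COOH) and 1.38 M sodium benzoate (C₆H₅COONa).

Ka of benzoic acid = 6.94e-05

pKa = -log(6.94e-05) = 4.16. pH = pKa + log([A⁻]/[HA]) = 4.16 + log(1.38/0.185)

pH = 5.03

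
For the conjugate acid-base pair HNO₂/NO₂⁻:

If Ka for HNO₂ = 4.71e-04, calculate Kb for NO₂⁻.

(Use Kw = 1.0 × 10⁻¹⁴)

For a conjugate pair Ka × Kb = Kw, so Kb = Kw/Ka = 1.0 × 10⁻¹⁴ / 4.71e-04 = 2.12e-11.

K_b = 2.12e-11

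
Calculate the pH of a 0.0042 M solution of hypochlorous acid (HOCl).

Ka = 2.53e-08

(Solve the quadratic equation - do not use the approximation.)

x² + Ka×x - Ka×C = 0. Using quadratic formula: [H⁺] = 1.0296e-05

pH = 4.99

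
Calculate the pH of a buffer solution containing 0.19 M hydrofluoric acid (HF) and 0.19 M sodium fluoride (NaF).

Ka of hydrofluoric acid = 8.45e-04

pKa = -log(8.45e-04) = 3.07. pH = pKa + log([A⁻]/[HA]) = 3.07 + log(0.19/0.19)

pH = 3.07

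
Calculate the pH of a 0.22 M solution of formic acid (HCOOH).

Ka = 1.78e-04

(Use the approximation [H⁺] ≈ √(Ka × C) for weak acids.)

[H⁺] = √(Ka × C) = √(1.78e-04 × 0.22) = 6.2578e-03. pH = -log(6.2578e-03)

pH = 2.20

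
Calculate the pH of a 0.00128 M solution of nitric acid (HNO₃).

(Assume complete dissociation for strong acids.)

[H⁺] = 0.00128 M for strong acid. pH = -log[H⁺] = -log(0.00128)

pH = 2.89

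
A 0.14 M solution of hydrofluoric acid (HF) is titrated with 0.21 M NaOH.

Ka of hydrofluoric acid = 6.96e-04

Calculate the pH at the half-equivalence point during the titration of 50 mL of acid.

At half-equivalence [HA] = [A⁻], so Henderson-Hasselbalch gives pH = pKa = -log(6.96e-04) = 3.16.

pH = pKa = 3.16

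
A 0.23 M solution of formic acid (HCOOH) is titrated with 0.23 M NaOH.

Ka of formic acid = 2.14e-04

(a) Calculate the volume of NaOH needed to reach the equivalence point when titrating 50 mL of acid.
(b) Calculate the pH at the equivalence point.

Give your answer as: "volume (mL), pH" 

moles acid = 0.23 × 50/1000 = 0.0115 mol; V_base = moles/0.23 × 1000 = 50.0 mL. At equivalence only the conjugate base is present: [A⁻] = 0.0115/0.100 = 1.1500e-01 M. Kb = Kw/Ka = 4.67e-11; [OH⁻] = √(Kb × [A⁻]) = 2.3182e-06; pOH = 5.63; pH = 14 - pOH = 8.37.

V = 50.0 mL, pH = 8.37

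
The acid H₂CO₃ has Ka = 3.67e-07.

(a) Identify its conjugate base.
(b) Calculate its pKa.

(a) The conjugate base is formed by removing one H⁺ from H₂CO₃, giving HCO₃⁻. (b) pKa = -log(Ka) = -log(3.67e-07) = 6.44.

Conjugate base: HCO₃⁻; pK_a = 6.44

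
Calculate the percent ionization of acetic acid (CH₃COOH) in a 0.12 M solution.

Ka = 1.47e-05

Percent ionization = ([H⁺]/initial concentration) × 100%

Using Ka equilibrium: x² + Ka×x - Ka×C = 0. Solving: [H⁺] = 1.3208e-03. Percent = (1.3208e-03/0.12) × 100

Percent ionization = 1.1%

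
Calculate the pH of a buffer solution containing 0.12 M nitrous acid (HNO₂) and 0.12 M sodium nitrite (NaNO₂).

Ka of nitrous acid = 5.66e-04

pKa = -log(5.66e-04) = 3.25. pH = pKa + log([A⁻]/[HA]) = 3.25 + log(0.12/0.12)

pH = 3.25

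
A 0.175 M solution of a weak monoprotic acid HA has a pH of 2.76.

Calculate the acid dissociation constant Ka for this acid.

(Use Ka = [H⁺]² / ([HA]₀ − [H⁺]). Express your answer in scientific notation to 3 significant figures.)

[H⁺] = 10^(−pH) = 10^(−2.76) = 1.738e-03 M. For HA ⇌ H⁺ + A⁻, Ka = [H⁺][A⁻]/[HA] = [H⁺]² / ([HA]₀ − [H⁺]) = (1.738e-03)² / (0.175 − 1.738e-03) = 1.74e-05.

K_a = 1.74e-05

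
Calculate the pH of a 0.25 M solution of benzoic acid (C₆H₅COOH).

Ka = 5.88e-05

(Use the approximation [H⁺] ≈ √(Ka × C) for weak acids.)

[H⁺] = √(Ka × C) = √(5.88e-05 × 0.25) = 3.8341e-03. pH = -log(3.8341e-03)

pH = 2.42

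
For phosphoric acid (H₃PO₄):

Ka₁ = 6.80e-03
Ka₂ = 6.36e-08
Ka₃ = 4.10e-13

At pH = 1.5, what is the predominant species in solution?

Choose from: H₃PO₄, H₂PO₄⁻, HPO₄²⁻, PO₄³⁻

pKa₁ = 2.17, pKa₂ = 7.20, pKa₃ = 12.39. For a polyprotic acid the predominant species crosses at each pKa: below pKa_n the protonated form dominates, above it the deprotonated form does. At pH = 1.5, the predominant species is H₃PO₄.

H₃PO₄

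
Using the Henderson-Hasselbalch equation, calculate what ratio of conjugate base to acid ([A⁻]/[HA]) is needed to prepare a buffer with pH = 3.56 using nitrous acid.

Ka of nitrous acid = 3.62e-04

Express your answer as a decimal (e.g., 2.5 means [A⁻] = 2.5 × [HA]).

pKa = -log(3.62e-04) = 3.4413. pH = pKa + log([A⁻]/[HA]), so log([A⁻]/[HA]) = pH − pKa = 3.56 − 3.4413 = 0.1187. [A⁻]/[HA] = 10^(0.1187) = 1.31

[A⁻]/[HA] = 1.31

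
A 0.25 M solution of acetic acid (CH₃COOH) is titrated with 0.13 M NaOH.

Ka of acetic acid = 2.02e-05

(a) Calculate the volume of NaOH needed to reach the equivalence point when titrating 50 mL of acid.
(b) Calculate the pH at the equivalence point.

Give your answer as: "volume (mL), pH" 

moles acid = 0.25 × 50/1000 = 0.0125 mol; V_base = moles/0.13 × 1000 = 96.2 mL. At equivalence only the conjugate base is present: [A⁻] = 0.0125/0.146 = 8.5526e-02 M. Kb = Kw/Ka = 4.95e-10; [OH⁻] = √(Kb × [A⁻]) = 6.5069e-06; pOH = 5.19; pH = 14 - pOH = 8.81.

V = 96.2 mL, pH = 8.81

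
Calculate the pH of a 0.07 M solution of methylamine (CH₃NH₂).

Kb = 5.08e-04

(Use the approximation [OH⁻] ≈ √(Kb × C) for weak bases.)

[OH⁻] = √(Kb × C) = √(5.08e-04 × 0.07) = 5.9632e-03. pOH = 2.22, pH = 14 - pOH

pH = 11.78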